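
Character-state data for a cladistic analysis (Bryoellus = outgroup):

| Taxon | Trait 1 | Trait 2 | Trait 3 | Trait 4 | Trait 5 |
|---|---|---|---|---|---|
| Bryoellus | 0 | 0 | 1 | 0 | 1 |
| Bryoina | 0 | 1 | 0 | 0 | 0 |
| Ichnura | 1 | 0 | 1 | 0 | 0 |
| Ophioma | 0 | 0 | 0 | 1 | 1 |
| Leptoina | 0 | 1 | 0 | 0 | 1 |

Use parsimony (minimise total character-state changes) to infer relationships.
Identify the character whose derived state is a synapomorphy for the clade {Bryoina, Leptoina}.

Character polarity is set by the outgroup: the derived state is whichever differs from the outgroup's state, so for Trait 3, Trait 5 the derived state is '0', and for the remaining characters it is '1'.
Trait 1 (derived state '1') is unique to Ichnura (autapomorphy; uninformative for grouping).
Trait 2: derived state '1' in Bryoina and Leptoina only — synapomorphy for {Bryoina, Leptoina}.
Trait 3 (derived state '0') is shared by Bryoina, Leptoina, and Ophioma — a synapomorphy uniting that clade.
Trait 4 (derived state '1') is unique to Ophioma (autapomorphy; uninformative for grouping).
Trait 5 groups Bryoina and Ichnura, which is incompatible with the clades supported by the remaining characters; treating it as convergent (homoplasy) costs fewer steps than any alternative tree.
Most parsimonious ingroup topology: (((Bryoina,Leptoina),Ophioma),Ichnura).
The clade {Bryoina, Leptoina} is supported by Trait 2: its derived state '1' occurs in exactly those taxa and in no other taxon (including the outgroup).

Trait 2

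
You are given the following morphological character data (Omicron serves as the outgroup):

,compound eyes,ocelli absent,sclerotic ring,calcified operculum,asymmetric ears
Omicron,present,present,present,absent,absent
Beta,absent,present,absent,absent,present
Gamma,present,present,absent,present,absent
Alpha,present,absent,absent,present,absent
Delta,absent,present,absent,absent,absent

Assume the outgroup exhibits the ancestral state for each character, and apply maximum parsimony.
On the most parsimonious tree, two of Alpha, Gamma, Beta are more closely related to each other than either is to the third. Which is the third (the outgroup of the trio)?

Beta

Character polarity is set by the outgroup: the derived state is whichever differs from the outgroup's state, so for compound eyes, ocelli absent, sclerotic ring the derived state is 'absent', and for the remaining characters it is 'present'.
Only Beta and Delta show the derived state 'absent' for compound eyes, supporting them as a clade.
ocelli absent (derived state 'absent') is unique to Alpha (autapomorphy; uninformative for grouping).
All ingroup taxa share the derived state 'absent' for sclerotic ring; it defines the ingroup but does not resolve relationships within it.
calcified operculum: derived state 'present' in Alpha and Gamma only — synapomorphy for {Alpha, Gamma}.
asymmetric ears (derived state 'present') is unique to Beta (autapomorphy; uninformative for grouping).
Most parsimonious ingroup topology: ((Beta,Delta),(Gamma,Alpha)).
Gamma and Alpha share a more recent common ancestor with each other than either does with Beta, so Beta is the least closely related of the three.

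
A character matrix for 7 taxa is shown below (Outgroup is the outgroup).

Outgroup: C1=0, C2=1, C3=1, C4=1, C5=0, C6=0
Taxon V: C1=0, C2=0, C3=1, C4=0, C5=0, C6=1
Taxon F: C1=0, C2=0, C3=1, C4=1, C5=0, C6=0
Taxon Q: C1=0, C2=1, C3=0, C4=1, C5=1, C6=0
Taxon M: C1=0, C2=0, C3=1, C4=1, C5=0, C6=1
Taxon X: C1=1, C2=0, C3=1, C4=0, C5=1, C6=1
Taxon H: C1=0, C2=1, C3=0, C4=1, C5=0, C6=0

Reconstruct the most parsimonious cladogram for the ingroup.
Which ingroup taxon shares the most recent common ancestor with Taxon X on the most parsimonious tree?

Taxon V

Character polarity is set by the outgroup: the derived state is whichever differs from the outgroup's state, so for C2, C3, C4 the derived state is '0', and for the remaining characters it is '1'.
C1: derived state '1' in Taxon X only — an autapomorphy, so it tells us nothing about relationships among taxa.
C2 (derived state '0') is shared by Taxon F, Taxon M, Taxon V, and Taxon X — a synapomorphy uniting that clade.
C3 (derived state '0') is shared by Taxon H and Taxon Q — a synapomorphy uniting that clade.
Only Taxon V and Taxon X show the derived state '0' for C4, supporting them as a clade.
C5 (state '1') occurs in Taxon Q and Taxon X but conflicts with the nesting implied by the other characters — most parsimoniously interpreted as homoplasy.
Only Taxon M, Taxon V, and Taxon X show the derived state '1' for C6, supporting them as a clade.
Most parsimonious ingroup topology: ((((Taxon V,Taxon X),Taxon M),Taxon F),(Taxon Q,Taxon H)).
Taxon X and Taxon V form a cherry on this tree, so they are sister taxa.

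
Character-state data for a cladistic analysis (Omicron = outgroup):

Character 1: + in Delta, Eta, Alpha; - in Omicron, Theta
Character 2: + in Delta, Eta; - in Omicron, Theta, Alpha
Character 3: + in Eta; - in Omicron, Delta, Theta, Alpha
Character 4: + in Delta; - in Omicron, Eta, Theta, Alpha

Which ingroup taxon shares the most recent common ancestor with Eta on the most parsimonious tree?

The outgroup has state '-' for every character, so '+' is the derived state throughout.
Character 1 (derived state '+') is shared by Alpha, Delta, and Eta — a synapomorphy uniting that clade.
Character 2: derived state '+' in Delta and Eta only — synapomorphy for {Delta, Eta}.
Character 3: derived state '+' in Eta only — an autapomorphy, so it tells us nothing about relationships among taxa.
Character 4 (derived state '+') is unique to Delta (autapomorphy; uninformative for grouping).
Most parsimonious ingroup topology: (((Delta,Eta),Alpha),Theta).
Eta and Delta form a cherry on this tree, so they are sister taxa.

Delta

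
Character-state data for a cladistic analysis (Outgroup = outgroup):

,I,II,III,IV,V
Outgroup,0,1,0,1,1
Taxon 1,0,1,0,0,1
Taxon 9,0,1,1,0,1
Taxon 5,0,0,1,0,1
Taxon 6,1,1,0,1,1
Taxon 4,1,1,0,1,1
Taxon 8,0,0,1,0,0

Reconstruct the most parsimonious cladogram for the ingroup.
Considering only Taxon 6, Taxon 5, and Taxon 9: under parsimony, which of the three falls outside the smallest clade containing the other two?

Character polarity is set by the outgroup: the derived state is whichever differs from the outgroup's state, so for II, IV, V the derived state is '0', and for the remaining characters it is '1'.
I (derived state '1') is shared by Taxon 4 and Taxon 6 — a synapomorphy uniting that clade.
II: derived state '0' in Taxon 5 and Taxon 8 only — synapomorphy for {Taxon 5, Taxon 8}.
III: derived state '1' in Taxon 5, Taxon 8, and Taxon 9 only — synapomorphy for {Taxon 5, Taxon 8, Taxon 9}.
Only Taxon 1, Taxon 5, Taxon 8, and Taxon 9 show the derived state '0' for IV, supporting them as a clade.
V (derived state '0') is unique to Taxon 8 (autapomorphy; uninformative for grouping).
Most parsimonious ingroup topology: ((Taxon 1,(Taxon 9,(Taxon 5,Taxon 8))),(Taxon 6,Taxon 4)).
Taxon 5 and Taxon 9 share a more recent common ancestor with each other than either does with Taxon 6, so Taxon 6 is the least closely related of the three.

Taxon 6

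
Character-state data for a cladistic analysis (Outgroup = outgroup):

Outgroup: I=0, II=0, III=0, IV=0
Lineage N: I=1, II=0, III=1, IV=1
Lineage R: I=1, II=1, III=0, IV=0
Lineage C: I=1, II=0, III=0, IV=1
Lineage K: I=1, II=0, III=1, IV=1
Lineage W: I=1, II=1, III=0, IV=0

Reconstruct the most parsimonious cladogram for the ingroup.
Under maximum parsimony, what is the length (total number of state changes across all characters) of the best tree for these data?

The outgroup has state '0' for every character, so '1' is the derived state throughout.
All ingroup taxa share the derived state '1' for I; it defines the ingroup but does not resolve relationships within it.
Only Lineage R and Lineage W show the derived state '1' for II, supporting them as a clade.
III: derived state '1' in Lineage K and Lineage N only — synapomorphy for {Lineage K, Lineage N}.
Only Lineage C, Lineage K, and Lineage N show the derived state '1' for IV, supporting them as a clade.
Most parsimonious ingroup topology: (((Lineage N,Lineage K),Lineage C),(Lineage R,Lineage W)).
Changes per character on this tree: I: 1; II: 1; III: 1; IV: 1.
Total = 4.

4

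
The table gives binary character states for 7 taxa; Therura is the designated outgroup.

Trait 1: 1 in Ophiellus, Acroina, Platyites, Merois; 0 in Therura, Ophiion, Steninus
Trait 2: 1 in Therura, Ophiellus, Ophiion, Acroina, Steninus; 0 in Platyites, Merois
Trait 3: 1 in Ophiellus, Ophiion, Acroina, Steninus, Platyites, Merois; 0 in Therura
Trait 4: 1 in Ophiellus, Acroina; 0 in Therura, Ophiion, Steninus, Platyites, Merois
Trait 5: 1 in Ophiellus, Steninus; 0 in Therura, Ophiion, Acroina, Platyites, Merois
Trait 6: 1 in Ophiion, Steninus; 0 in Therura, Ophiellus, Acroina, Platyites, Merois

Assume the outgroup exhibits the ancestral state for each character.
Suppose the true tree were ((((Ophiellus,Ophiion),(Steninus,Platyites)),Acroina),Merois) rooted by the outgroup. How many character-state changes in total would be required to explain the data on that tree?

Map each character onto ((((Ophiellus,Ophiion),(Steninus,Platyites)),Acroina),Merois) (rooted by Therura) and count the minimum state changes it requires (Fitch parsimony):
Trait 1: 3; Trait 2: 2; Trait 3: 1; Trait 4: 2; Trait 5: 2; Trait 6: 2.
Total tree length = 12.

12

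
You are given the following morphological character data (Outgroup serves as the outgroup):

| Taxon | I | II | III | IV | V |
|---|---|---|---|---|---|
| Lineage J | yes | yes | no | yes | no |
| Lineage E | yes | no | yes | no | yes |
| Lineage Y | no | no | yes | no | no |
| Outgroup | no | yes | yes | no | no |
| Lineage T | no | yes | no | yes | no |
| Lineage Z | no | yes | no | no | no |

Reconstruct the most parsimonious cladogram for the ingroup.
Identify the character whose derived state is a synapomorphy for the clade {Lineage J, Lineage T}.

IV

Character polarity is set by the outgroup: the derived state is whichever differs from the outgroup's state, so for II, III the derived state is 'no', and for the remaining characters it is 'yes'.
I groups Lineage E and Lineage J, which is incompatible with the clades supported by the remaining characters; treating it as convergent (homoplasy) costs fewer steps than any alternative tree.
II (derived state 'no') is shared by Lineage E and Lineage Y — a synapomorphy uniting that clade.
III (derived state 'no') is shared by Lineage J, Lineage T, and Lineage Z — a synapomorphy uniting that clade.
IV (derived state 'yes') is shared by Lineage J and Lineage T — a synapomorphy uniting that clade.
V (derived state 'yes') is unique to Lineage E (autapomorphy; uninformative for grouping).
Most parsimonious ingroup topology: (((Lineage J,Lineage T),Lineage Z),(Lineage E,Lineage Y)).
The clade {Lineage J, Lineage T} is supported by IV: its derived state 'yes' occurs in exactly those taxa and in no other taxon (including the outgroup).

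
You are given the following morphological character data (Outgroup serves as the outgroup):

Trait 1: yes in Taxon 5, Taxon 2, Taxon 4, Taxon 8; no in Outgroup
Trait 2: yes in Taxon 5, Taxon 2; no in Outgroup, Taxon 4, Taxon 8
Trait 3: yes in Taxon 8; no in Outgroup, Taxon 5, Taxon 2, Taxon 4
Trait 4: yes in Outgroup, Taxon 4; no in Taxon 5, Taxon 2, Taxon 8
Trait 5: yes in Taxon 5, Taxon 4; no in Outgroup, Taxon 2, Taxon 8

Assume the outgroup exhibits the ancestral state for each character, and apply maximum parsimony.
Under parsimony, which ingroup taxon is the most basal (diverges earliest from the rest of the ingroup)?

Taxon 4

Character polarity is set by the outgroup: the derived state is whichever differs from the outgroup's state, so for Trait 4 the derived state is 'no', and for the remaining characters it is 'yes'.
Trait 1 (derived state 'yes') is shared by all ingroup taxa — unites the whole ingroup.
Trait 2 (derived state 'yes') is shared by Taxon 2 and Taxon 5 — a synapomorphy uniting that clade.
Trait 3 (derived state 'yes') is unique to Taxon 8 (autapomorphy; uninformative for grouping).
Trait 4: derived state 'no' in Taxon 2, Taxon 5, and Taxon 8 only — synapomorphy for {Taxon 2, Taxon 5, Taxon 8}.
Trait 5 (state 'yes') occurs in Taxon 4 and Taxon 5 but conflicts with the nesting implied by the other characters — most parsimoniously interpreted as homoplasy.
Most parsimonious ingroup topology: (((Taxon 5,Taxon 2),Taxon 8),Taxon 4).
Taxon 4 is sister to the clade containing all other ingroup taxa, so it is the earliest-diverging (most basal) ingroup lineage.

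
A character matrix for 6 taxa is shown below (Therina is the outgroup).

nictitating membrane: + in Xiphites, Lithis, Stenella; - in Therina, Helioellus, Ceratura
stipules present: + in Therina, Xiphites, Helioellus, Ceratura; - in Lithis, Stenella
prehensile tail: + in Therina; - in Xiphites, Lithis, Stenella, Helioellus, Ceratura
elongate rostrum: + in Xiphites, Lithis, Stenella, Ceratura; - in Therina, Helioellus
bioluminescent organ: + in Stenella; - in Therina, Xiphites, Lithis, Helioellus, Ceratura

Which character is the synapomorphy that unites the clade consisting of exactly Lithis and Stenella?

stipules present

Character polarity is set by the outgroup: the derived state is whichever differs from the outgroup's state, so for stipules present, prehensile tail the derived state is '-', and for the remaining characters it is '+'.
nictitating membrane (derived state '+') is shared by Lithis, Stenella, and Xiphites — a synapomorphy uniting that clade.
stipules present (derived state '-') is shared by Lithis and Stenella — a synapomorphy uniting that clade.
prehensile tail (derived state '-') is shared by all ingroup taxa — unites the whole ingroup.
Only Ceratura, Lithis, Stenella, and Xiphites show the derived state '+' for elongate rostrum, supporting them as a clade.
bioluminescent organ: derived state '+' in Stenella only — an autapomorphy, so it tells us nothing about relationships among taxa.
Most parsimonious ingroup topology: (((Xiphites,(Lithis,Stenella)),Ceratura),Helioellus).
The clade {Lithis, Stenella} is supported by stipules present: its derived state '-' occurs in exactly those taxa and in no other taxon (including the outgroup).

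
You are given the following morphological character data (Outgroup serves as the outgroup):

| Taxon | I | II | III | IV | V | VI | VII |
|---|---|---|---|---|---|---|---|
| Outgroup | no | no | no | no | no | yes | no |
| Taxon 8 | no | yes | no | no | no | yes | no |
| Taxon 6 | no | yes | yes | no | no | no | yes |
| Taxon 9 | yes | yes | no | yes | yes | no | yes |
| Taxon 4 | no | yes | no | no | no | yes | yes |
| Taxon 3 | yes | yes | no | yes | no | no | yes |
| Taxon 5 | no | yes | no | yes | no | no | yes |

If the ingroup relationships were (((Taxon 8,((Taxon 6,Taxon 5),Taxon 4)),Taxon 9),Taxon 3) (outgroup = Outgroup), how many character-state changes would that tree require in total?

Map each character onto (((Taxon 8,((Taxon 6,Taxon 5),Taxon 4)),Taxon 9),Taxon 3) (rooted by Outgroup) and count the minimum state changes it requires (Fitch parsimony):
I: 2; II: 1; III: 1; IV: 3; V: 1; VI: 3; VII: 2.
Total tree length = 13.

13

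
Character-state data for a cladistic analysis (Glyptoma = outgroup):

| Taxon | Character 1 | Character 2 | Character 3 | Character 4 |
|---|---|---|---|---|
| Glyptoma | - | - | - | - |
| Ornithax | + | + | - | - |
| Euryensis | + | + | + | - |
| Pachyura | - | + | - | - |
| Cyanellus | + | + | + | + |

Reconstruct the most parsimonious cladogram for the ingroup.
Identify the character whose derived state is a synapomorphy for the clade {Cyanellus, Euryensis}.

Character 3

The outgroup has state '-' for every character, so '+' is the derived state throughout.
Character 1 (derived state '+') is shared by Cyanellus, Euryensis, and Ornithax — a synapomorphy uniting that clade.
Character 2 (derived state '+') is shared by all ingroup taxa — unites the whole ingroup.
Only Cyanellus and Euryensis show the derived state '+' for Character 3, supporting them as a clade.
Character 4 (derived state '+') is unique to Cyanellus (autapomorphy; uninformative for grouping).
Most parsimonious ingroup topology: ((Ornithax,(Euryensis,Cyanellus)),Pachyura).
The clade {Cyanellus, Euryensis} is supported by Character 3: its derived state '+' occurs in exactly those taxa and in no other taxon (including the outgroup).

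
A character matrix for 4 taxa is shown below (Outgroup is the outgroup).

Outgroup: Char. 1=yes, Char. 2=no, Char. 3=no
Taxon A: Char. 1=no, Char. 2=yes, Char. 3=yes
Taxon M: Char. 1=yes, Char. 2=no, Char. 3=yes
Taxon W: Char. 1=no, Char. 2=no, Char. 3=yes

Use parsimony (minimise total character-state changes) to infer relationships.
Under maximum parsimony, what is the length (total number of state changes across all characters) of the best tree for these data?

Character polarity is set by the outgroup: the derived state is whichever differs from the outgroup's state, so for Char. 1 the derived state is 'no', and for the remaining characters it is 'yes'.
Char. 1: derived state 'no' in Taxon A and Taxon W only — synapomorphy for {Taxon A, Taxon W}.
Char. 2 (derived state 'yes') is unique to Taxon A (autapomorphy; uninformative for grouping).
All ingroup taxa share the derived state 'yes' for Char. 3; it defines the ingroup but does not resolve relationships within it.
Most parsimonious ingroup topology: ((Taxon A,Taxon W),Taxon M).
Changes per character on this tree: Char. 1: 1; Char. 2: 1; Char. 3: 1.
Total = 3.

3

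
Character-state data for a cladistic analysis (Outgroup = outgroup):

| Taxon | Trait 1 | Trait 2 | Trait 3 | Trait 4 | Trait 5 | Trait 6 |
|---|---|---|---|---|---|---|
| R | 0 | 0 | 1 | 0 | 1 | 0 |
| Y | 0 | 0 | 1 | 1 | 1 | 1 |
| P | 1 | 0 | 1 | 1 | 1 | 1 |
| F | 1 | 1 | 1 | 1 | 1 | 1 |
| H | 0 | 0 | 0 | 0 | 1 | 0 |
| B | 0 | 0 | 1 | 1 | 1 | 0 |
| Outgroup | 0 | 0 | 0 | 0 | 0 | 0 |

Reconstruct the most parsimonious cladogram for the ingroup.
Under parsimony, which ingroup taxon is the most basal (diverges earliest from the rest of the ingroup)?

The outgroup has state '0' for every character, so '1' is the derived state throughout.
Trait 1: derived state '1' in F and P only — synapomorphy for {F, P}.
Trait 2: derived state '1' in F only — an autapomorphy, so it tells us nothing about relationships among taxa.
Trait 3 (derived state '1') is shared by B, F, P, R, and Y — a synapomorphy uniting that clade.
Trait 4: derived state '1' in B, F, P, and Y only — synapomorphy for {B, F, P, Y}.
Trait 5 (derived state '1') is shared by all ingroup taxa — unites the whole ingroup.
Only F, P, and Y show the derived state '1' for Trait 6, supporting them as a clade.
Most parsimonious ingroup topology: ((((Y,(P,F)),B),R),H).
H is sister to the clade containing all other ingroup taxa, so it is the earliest-diverging (most basal) ingroup lineage.

H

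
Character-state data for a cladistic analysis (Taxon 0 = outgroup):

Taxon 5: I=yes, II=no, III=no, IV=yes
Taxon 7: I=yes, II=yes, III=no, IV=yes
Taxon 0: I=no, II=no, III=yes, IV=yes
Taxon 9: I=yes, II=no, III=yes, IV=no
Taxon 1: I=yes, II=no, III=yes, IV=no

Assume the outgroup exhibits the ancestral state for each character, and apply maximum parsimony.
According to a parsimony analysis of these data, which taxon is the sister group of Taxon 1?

Character polarity is set by the outgroup: the derived state is whichever differs from the outgroup's state, so for III, IV the derived state is 'no', and for the remaining characters it is 'yes'.
All ingroup taxa share the derived state 'yes' for I; it defines the ingroup but does not resolve relationships within it.
II: derived state 'yes' in Taxon 7 only — an autapomorphy, so it tells us nothing about relationships among taxa.
Only Taxon 5 and Taxon 7 show the derived state 'no' for III, supporting them as a clade.
IV: derived state 'no' in Taxon 1 and Taxon 9 only — synapomorphy for {Taxon 1, Taxon 9}.
Most parsimonious ingroup topology: ((Taxon 5,Taxon 7),(Taxon 1,Taxon 9)).
Taxon 1 and Taxon 9 form a cherry on this tree, so they are sister taxa.

Taxon 9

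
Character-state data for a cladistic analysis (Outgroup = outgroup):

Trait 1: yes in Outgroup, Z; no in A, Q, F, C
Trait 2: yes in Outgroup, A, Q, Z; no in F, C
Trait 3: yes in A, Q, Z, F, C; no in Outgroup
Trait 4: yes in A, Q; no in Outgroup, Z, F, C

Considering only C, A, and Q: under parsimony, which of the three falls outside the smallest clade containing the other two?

C

Character polarity is set by the outgroup: the derived state is whichever differs from the outgroup's state, so for Trait 1, Trait 2 the derived state is 'no', and for the remaining characters it is 'yes'.
Trait 1: derived state 'no' in A, C, F, and Q only — synapomorphy for {A, C, F, Q}.
Only C and F show the derived state 'no' for Trait 2, supporting them as a clade.
Trait 3 (derived state 'yes') is shared by all ingroup taxa — unites the whole ingroup.
Trait 4 (derived state 'yes') is shared by A and Q — a synapomorphy uniting that clade.
Most parsimonious ingroup topology: (((A,Q),(F,C)),Z).
A and Q share a more recent common ancestor with each other than either does with C, so C is the least closely related of the three.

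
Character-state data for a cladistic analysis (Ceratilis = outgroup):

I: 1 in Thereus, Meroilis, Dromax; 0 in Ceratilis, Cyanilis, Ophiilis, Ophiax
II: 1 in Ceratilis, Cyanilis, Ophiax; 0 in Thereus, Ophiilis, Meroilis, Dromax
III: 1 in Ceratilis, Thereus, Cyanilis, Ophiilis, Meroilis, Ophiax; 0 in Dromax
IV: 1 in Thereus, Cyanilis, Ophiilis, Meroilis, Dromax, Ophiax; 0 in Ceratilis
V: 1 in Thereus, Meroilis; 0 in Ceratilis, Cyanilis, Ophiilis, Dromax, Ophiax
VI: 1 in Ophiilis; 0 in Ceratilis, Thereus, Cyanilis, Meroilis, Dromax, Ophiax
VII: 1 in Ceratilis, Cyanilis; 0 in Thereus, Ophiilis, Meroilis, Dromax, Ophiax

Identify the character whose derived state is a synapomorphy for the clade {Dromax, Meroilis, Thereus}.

I

Character polarity is set by the outgroup: the derived state is whichever differs from the outgroup's state, so for II, III, VII the derived state is '0', and for the remaining characters it is '1'.
I: derived state '1' in Dromax, Meroilis, and Thereus only — synapomorphy for {Dromax, Meroilis, Thereus}.
Only Dromax, Meroilis, Ophiilis, and Thereus show the derived state '0' for II, supporting them as a clade.
III (derived state '0') is unique to Dromax (autapomorphy; uninformative for grouping).
IV (derived state '1') is shared by all ingroup taxa — unites the whole ingroup.
Only Meroilis and Thereus show the derived state '1' for V, supporting them as a clade.
VI: derived state '1' in Ophiilis only — an autapomorphy, so it tells us nothing about relationships among taxa.
VII: derived state '0' in Dromax, Meroilis, Ophiax, Ophiilis, and Thereus only — synapomorphy for {Dromax, Meroilis, Ophiax, Ophiilis, Thereus}.
Most parsimonious ingroup topology: (((((Thereus,Meroilis),Dromax),Ophiilis),Ophiax),Cyanilis).
The clade {Dromax, Meroilis, Thereus} is supported by I: its derived state '1' occurs in exactly those taxa and in no other taxon (including the outgroup).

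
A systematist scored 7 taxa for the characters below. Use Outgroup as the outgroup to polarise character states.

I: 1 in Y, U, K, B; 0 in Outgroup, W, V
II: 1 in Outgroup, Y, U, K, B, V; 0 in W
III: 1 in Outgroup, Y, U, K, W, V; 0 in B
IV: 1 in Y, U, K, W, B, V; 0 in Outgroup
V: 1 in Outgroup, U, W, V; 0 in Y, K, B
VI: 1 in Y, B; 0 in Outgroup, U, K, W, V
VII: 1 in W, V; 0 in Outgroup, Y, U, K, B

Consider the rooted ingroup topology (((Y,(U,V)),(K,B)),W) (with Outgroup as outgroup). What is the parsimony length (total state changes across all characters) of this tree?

Map each character onto (((Y,(U,V)),(K,B)),W) (rooted by Outgroup) and count the minimum state changes it requires (Fitch parsimony):
I: 2; II: 1; III: 1; IV: 1; V: 2; VI: 2; VII: 2.
Total tree length = 11.

11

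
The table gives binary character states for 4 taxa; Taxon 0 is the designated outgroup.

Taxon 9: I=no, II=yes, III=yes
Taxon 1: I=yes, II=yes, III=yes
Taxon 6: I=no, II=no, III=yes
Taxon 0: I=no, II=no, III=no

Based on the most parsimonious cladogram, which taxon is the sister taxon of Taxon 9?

The outgroup has state 'no' for every character, so 'yes' is the derived state throughout.
I (derived state 'yes') is unique to Taxon 1 (autapomorphy; uninformative for grouping).
II (derived state 'yes') is shared by Taxon 1 and Taxon 9 — a synapomorphy uniting that clade.
All ingroup taxa share the derived state 'yes' for III; it defines the ingroup but does not resolve relationships within it.
Most parsimonious ingroup topology: (Taxon 6,(Taxon 9,Taxon 1)).
Taxon 9 and Taxon 1 form a cherry on this tree, so they are sister taxa.

Taxon 1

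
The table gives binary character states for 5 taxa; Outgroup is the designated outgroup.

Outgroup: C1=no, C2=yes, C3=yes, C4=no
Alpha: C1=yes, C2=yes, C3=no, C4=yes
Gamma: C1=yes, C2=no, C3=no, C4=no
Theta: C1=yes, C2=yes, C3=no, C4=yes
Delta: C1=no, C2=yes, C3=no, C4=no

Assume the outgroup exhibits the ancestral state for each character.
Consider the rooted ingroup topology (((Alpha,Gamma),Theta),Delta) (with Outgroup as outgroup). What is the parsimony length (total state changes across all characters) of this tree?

Map each character onto (((Alpha,Gamma),Theta),Delta) (rooted by Outgroup) and count the minimum state changes it requires (Fitch parsimony):
C1: 1; C2: 1; C3: 1; C4: 2.
Total tree length = 5.

5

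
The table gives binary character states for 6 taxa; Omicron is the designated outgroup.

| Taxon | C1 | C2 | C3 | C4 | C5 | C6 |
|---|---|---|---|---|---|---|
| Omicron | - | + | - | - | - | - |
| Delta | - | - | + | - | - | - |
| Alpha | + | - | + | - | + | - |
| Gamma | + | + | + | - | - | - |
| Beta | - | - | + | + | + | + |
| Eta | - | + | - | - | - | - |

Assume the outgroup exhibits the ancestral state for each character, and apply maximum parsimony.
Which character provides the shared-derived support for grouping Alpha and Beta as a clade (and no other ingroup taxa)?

Character polarity is set by the outgroup: the derived state is whichever differs from the outgroup's state, so for C2 the derived state is '-', and for the remaining characters it is '+'.
C1 groups Alpha and Gamma, which is incompatible with the clades supported by the remaining characters; treating it as convergent (homoplasy) costs fewer steps than any alternative tree.
C2 (derived state '-') is shared by Alpha, Beta, and Delta — a synapomorphy uniting that clade.
C3: derived state '+' in Alpha, Beta, Delta, and Gamma only — synapomorphy for {Alpha, Beta, Delta, Gamma}.
C4 (derived state '+') is unique to Beta (autapomorphy; uninformative for grouping).
C5 (derived state '+') is shared by Alpha and Beta — a synapomorphy uniting that clade.
C6 (derived state '+') is unique to Beta (autapomorphy; uninformative for grouping).
Most parsimonious ingroup topology: (((Delta,(Alpha,Beta)),Gamma),Eta).
The clade {Alpha, Beta} is supported by C5: its derived state '+' occurs in exactly those taxa and in no other taxon (including the outgroup).

C5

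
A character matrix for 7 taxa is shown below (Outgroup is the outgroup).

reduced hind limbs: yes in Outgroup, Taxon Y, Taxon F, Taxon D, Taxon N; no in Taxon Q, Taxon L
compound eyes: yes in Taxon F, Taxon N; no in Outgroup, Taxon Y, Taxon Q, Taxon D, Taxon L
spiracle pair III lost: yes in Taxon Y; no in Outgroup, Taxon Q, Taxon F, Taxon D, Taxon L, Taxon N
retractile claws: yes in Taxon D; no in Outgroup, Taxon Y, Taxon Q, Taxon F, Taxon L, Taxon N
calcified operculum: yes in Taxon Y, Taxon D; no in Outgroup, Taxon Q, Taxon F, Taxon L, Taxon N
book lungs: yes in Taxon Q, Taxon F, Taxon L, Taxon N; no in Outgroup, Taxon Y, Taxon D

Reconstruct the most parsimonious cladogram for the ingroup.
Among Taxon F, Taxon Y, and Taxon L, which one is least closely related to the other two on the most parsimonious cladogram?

Character polarity is set by the outgroup: the derived state is whichever differs from the outgroup's state, so for reduced hind limbs the derived state is 'no', and for the remaining characters it is 'yes'.
reduced hind limbs (derived state 'no') is shared by Taxon L and Taxon Q — a synapomorphy uniting that clade.
compound eyes (derived state 'yes') is shared by Taxon F and Taxon N — a synapomorphy uniting that clade.
spiracle pair III lost (derived state 'yes') is unique to Taxon Y (autapomorphy; uninformative for grouping).
retractile claws (derived state 'yes') is unique to Taxon D (autapomorphy; uninformative for grouping).
Only Taxon D and Taxon Y show the derived state 'yes' for calcified operculum, supporting them as a clade.
book lungs (derived state 'yes') is shared by Taxon F, Taxon L, Taxon N, and Taxon Q — a synapomorphy uniting that clade.
Most parsimonious ingroup topology: ((Taxon Y,Taxon D),((Taxon Q,Taxon L),(Taxon F,Taxon N))).
Taxon L and Taxon F share a more recent common ancestor with each other than either does with Taxon Y, so Taxon Y is the least closely related of the three.

Taxon Y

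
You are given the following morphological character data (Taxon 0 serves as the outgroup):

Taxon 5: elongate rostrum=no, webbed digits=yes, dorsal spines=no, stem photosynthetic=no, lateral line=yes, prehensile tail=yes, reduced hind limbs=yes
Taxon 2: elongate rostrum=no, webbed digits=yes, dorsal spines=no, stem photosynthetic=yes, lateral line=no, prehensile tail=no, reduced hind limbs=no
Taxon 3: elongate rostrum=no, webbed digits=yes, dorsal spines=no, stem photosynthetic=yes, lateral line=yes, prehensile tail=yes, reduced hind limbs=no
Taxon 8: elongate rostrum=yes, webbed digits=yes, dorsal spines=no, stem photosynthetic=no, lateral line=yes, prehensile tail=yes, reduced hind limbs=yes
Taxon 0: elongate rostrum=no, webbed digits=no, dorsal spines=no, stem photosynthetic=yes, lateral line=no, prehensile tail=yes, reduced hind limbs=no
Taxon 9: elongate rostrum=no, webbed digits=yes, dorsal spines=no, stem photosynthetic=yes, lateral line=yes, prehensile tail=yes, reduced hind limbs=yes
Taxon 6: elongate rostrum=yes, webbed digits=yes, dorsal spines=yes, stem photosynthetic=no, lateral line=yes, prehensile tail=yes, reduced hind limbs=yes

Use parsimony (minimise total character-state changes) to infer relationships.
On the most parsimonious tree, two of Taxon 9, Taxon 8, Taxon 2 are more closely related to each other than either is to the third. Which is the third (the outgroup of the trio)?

Taxon 2

Character polarity is set by the outgroup: the derived state is whichever differs from the outgroup's state, so for stem photosynthetic, prehensile tail the derived state is 'no', and for the remaining characters it is 'yes'.
elongate rostrum: derived state 'yes' in Taxon 6 and Taxon 8 only — synapomorphy for {Taxon 6, Taxon 8}.
webbed digits (derived state 'yes') is shared by all ingroup taxa — unites the whole ingroup.
dorsal spines (derived state 'yes') is unique to Taxon 6 (autapomorphy; uninformative for grouping).
stem photosynthetic: derived state 'no' in Taxon 5, Taxon 6, and Taxon 8 only — synapomorphy for {Taxon 5, Taxon 6, Taxon 8}.
lateral line: derived state 'yes' in Taxon 3, Taxon 5, Taxon 6, Taxon 8, and Taxon 9 only — synapomorphy for {Taxon 3, Taxon 5, Taxon 6, Taxon 8, Taxon 9}.
prehensile tail: derived state 'no' in Taxon 2 only — an autapomorphy, so it tells us nothing about relationships among taxa.
Only Taxon 5, Taxon 6, Taxon 8, and Taxon 9 show the derived state 'yes' for reduced hind limbs, supporting them as a clade.
Most parsimonious ingroup topology: ((((Taxon 5,(Taxon 6,Taxon 8)),Taxon 9),Taxon 3),Taxon 2).
Taxon 8 and Taxon 9 share a more recent common ancestor with each other than either does with Taxon 2, so Taxon 2 is the least closely related of the three.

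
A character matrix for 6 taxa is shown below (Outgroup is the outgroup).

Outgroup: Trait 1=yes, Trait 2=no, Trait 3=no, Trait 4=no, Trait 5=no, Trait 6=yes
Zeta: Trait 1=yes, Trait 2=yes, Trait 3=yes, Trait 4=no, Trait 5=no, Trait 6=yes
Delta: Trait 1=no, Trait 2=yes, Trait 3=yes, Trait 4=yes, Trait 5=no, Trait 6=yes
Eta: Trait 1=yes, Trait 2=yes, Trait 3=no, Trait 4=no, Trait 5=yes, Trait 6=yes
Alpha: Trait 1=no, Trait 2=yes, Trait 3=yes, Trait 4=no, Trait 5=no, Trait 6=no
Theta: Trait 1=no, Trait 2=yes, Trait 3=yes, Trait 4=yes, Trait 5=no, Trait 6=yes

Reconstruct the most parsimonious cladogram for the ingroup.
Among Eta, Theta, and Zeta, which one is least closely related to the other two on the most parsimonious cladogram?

Character polarity is set by the outgroup: the derived state is whichever differs from the outgroup's state, so for Trait 1, Trait 6 the derived state is 'no', and for the remaining characters it is 'yes'.
Trait 1: derived state 'no' in Alpha, Delta, and Theta only — synapomorphy for {Alpha, Delta, Theta}.
Trait 2 (derived state 'yes') is shared by all ingroup taxa — unites the whole ingroup.
Only Alpha, Delta, Theta, and Zeta show the derived state 'yes' for Trait 3, supporting them as a clade.
Only Delta and Theta show the derived state 'yes' for Trait 4, supporting them as a clade.
Trait 5: derived state 'yes' in Eta only — an autapomorphy, so it tells us nothing about relationships among taxa.
Trait 6 (derived state 'no') is unique to Alpha (autapomorphy; uninformative for grouping).
Most parsimonious ingroup topology: ((Zeta,((Delta,Theta),Alpha)),Eta).
Zeta and Theta share a more recent common ancestor with each other than either does with Eta, so Eta is the least closely related of the three.

Eta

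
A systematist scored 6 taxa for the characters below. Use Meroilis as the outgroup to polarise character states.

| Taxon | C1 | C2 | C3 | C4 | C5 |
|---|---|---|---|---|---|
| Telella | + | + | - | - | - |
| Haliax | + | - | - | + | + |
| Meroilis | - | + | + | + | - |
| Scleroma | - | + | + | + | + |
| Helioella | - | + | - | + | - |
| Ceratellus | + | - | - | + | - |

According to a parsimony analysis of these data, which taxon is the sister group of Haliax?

Character polarity is set by the outgroup: the derived state is whichever differs from the outgroup's state, so for C2, C3, C4 the derived state is '-', and for the remaining characters it is '+'.
C1: derived state '+' in Ceratellus, Haliax, and Telella only — synapomorphy for {Ceratellus, Haliax, Telella}.
Only Ceratellus and Haliax show the derived state '-' for C2, supporting them as a clade.
C3: derived state '-' in Ceratellus, Haliax, Helioella, and Telella only — synapomorphy for {Ceratellus, Haliax, Helioella, Telella}.
C4 (derived state '-') is unique to Telella (autapomorphy; uninformative for grouping).
C5 (state '+') occurs in Haliax and Scleroma but conflicts with the nesting implied by the other characters — most parsimoniously interpreted as homoplasy.
Most parsimonious ingroup topology: ((((Ceratellus,Haliax),Telella),Helioella),Scleroma).
Haliax and Ceratellus form a cherry on this tree, so they are sister taxa.

Ceratellus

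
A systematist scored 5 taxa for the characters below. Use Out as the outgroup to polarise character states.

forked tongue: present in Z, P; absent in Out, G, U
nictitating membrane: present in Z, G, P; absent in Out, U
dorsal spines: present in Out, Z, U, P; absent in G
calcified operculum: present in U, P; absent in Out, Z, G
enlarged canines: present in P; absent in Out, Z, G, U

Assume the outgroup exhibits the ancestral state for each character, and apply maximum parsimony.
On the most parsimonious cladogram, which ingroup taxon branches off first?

U

Character polarity is set by the outgroup: the derived state is whichever differs from the outgroup's state, so for dorsal spines the derived state is 'absent', and for the remaining characters it is 'present'.
forked tongue (derived state 'present') is shared by P and Z — a synapomorphy uniting that clade.
Only G, P, and Z show the derived state 'present' for nictitating membrane, supporting them as a clade.
dorsal spines: derived state 'absent' in G only — an autapomorphy, so it tells us nothing about relationships among taxa.
calcified operculum (state 'present') occurs in P and U but conflicts with the nesting implied by the other characters — most parsimoniously interpreted as homoplasy.
enlarged canines (derived state 'present') is unique to P (autapomorphy; uninformative for grouping).
Most parsimonious ingroup topology: (((Z,P),G),U).
U is sister to the clade containing all other ingroup taxa, so it is the earliest-diverging (most basal) ingroup lineage.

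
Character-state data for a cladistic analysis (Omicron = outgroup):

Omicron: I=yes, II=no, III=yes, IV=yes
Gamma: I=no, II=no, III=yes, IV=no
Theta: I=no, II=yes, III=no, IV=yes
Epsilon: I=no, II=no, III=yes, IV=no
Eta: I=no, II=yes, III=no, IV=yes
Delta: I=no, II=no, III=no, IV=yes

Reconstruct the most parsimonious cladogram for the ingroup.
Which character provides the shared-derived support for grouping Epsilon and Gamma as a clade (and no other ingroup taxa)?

IV

Character polarity is set by the outgroup: the derived state is whichever differs from the outgroup's state, so for I, III, IV the derived state is 'no', and for the remaining characters it is 'yes'.
All ingroup taxa share the derived state 'no' for I; it defines the ingroup but does not resolve relationships within it.
II (derived state 'yes') is shared by Eta and Theta — a synapomorphy uniting that clade.
III (derived state 'no') is shared by Delta, Eta, and Theta — a synapomorphy uniting that clade.
Only Epsilon and Gamma show the derived state 'no' for IV, supporting them as a clade.
Most parsimonious ingroup topology: ((Gamma,Epsilon),((Theta,Eta),Delta)).
The clade {Epsilon, Gamma} is supported by IV: its derived state 'no' occurs in exactly those taxa and in no other taxon (including the outgroup).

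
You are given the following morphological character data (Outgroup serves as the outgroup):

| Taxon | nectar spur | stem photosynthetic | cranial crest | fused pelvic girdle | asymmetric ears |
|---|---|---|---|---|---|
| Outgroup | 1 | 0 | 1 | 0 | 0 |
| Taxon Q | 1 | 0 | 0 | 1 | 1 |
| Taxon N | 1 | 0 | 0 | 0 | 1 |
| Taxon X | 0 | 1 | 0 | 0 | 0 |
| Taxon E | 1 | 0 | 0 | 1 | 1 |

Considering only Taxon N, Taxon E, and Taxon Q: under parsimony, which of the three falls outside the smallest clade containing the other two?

Taxon N

Character polarity is set by the outgroup: the derived state is whichever differs from the outgroup's state, so for nectar spur, cranial crest the derived state is '0', and for the remaining characters it is '1'.
nectar spur (derived state '0') is unique to Taxon X (autapomorphy; uninformative for grouping).
stem photosynthetic: derived state '1' in Taxon X only — an autapomorphy, so it tells us nothing about relationships among taxa.
All ingroup taxa share the derived state '0' for cranial crest; it defines the ingroup but does not resolve relationships within it.
fused pelvic girdle: derived state '1' in Taxon E and Taxon Q only — synapomorphy for {Taxon E, Taxon Q}.
asymmetric ears: derived state '1' in Taxon E, Taxon N, and Taxon Q only — synapomorphy for {Taxon E, Taxon N, Taxon Q}.
Most parsimonious ingroup topology: (((Taxon Q,Taxon E),Taxon N),Taxon X).
Taxon Q and Taxon E share a more recent common ancestor with each other than either does with Taxon N, so Taxon N is the least closely related of the three.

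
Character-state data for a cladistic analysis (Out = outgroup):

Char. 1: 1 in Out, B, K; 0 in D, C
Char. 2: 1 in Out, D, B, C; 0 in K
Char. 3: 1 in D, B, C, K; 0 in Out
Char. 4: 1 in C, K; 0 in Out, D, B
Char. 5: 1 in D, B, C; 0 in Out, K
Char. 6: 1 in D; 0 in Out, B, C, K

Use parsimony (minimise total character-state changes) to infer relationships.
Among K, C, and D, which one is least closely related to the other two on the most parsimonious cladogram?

Character polarity is set by the outgroup: the derived state is whichever differs from the outgroup's state, so for Char. 1, Char. 2 the derived state is '0', and for the remaining characters it is '1'.
Char. 1: derived state '0' in C and D only — synapomorphy for {C, D}.
Char. 2: derived state '0' in K only — an autapomorphy, so it tells us nothing about relationships among taxa.
All ingroup taxa share the derived state '1' for Char. 3; it defines the ingroup but does not resolve relationships within it.
Char. 4 groups C and K, which is incompatible with the clades supported by the remaining characters; treating it as convergent (homoplasy) costs fewer steps than any alternative tree.
Char. 5: derived state '1' in B, C, and D only — synapomorphy for {B, C, D}.
Char. 6 (derived state '1') is unique to D (autapomorphy; uninformative for grouping).
Most parsimonious ingroup topology: (((D,C),B),K).
D and C share a more recent common ancestor with each other than either does with K, so K is the least closely related of the three.

K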